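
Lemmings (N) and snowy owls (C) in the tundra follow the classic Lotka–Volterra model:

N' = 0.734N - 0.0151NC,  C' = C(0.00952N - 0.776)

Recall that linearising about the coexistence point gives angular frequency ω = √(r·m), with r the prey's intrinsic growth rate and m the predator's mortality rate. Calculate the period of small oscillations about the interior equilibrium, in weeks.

Here r = 0.734 and m = 0.776, so r·m = 0.57.
ω = √0.57 = 0.755 per week, hence T = 2π/ω ≈ 8.33 weeks.

T ≈ 8.33 weeks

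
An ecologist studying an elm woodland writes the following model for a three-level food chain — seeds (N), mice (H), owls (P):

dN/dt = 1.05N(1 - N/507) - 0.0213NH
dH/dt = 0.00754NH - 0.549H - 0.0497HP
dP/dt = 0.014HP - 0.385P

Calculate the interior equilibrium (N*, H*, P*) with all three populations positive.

From dP/dt = 0: 0.014H* = 0.385, so H* = 27.5.
From dN/dt = 0: 1.05(1 - N*/507) = 0.0213·27.5, giving N* = 507·(1 - 0.558) = 224.
From dH/dt = 0: 0.00754·224 - 0.549 = 0.0497P*, so P* = 1.14/0.0497 = 23.

N* ≈ 224, H* ≈ 27.5, P* ≈ 23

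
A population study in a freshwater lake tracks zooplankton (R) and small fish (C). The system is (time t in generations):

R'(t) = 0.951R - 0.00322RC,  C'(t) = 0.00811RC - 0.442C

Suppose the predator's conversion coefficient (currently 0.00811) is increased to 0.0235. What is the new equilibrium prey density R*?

R* ≈ 18.8

At the interior fixed point, setting dC/dt = 0 with C > 0 fixes R* = (predator death rate)/(RC coefficient) — independent of the other coefficients.
With the change, R* = 0.442/0.0235 = 18.8; it falls from 54.5.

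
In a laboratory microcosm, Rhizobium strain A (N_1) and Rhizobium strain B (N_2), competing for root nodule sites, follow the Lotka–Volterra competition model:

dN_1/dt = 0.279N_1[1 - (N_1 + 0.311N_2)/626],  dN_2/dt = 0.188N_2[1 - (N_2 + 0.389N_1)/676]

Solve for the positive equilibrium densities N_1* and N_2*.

Setting both brackets to zero gives the nullclines N_1 + 0.311N_2 = 626 and 0.389N_1 + N_2 = 676.
Substituting N_2 = 676 - 0.389N_1 into the first: N_1(1 - 0.311·0.389) = 626 - 0.311·676.
So N_1* = 416/0.879 = 473, and then N_2* = 676 - 0.389·473 = 492.

N_1* ≈ 473, N_2* ≈ 492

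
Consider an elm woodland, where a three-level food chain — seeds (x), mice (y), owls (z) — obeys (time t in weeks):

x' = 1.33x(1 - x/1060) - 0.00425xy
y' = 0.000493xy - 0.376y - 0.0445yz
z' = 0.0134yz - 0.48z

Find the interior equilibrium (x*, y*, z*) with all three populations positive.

x* ≈ 939, y* ≈ 35.8, z* ≈ 1.95

From dz/dt = 0: 0.0134y* = 0.48, so y* = 35.8.
From dx/dt = 0: 1.33(1 - x*/1060) = 0.00425·35.8, giving x* = 1060·(1 - 0.114) = 939.
From dy/dt = 0: 0.000493·939 - 0.376 = 0.0445z*, so z* = 0.0868/0.0445 = 1.95.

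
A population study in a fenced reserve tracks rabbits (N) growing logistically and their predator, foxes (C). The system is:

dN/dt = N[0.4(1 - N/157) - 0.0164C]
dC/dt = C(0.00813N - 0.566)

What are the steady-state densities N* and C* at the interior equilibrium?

N* ≈ 69.6, C* ≈ 13.6

From dC/dt = 0 with C > 0: 0.00813N* = 0.566, so N* = 69.6.
Substitute into dN/dt = 0: 0.4(1 - 69.6/157) = 0.0164C*.
The bracket is 0.557, giving C* = 0.223/0.0164 = 13.6.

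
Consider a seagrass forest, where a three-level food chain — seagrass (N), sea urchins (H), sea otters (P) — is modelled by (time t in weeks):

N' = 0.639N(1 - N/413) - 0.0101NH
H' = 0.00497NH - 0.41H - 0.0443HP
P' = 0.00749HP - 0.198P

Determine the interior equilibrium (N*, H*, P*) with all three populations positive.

N* ≈ 240, H* ≈ 26.4, P* ≈ 17.7

From dP/dt = 0: 0.00749H* = 0.198, so H* = 26.4.
From dN/dt = 0: 0.639(1 - N*/413) = 0.0101·26.4, giving N* = 413·(1 - 0.418) = 240.
From dH/dt = 0: 0.00497·240 - 0.41 = 0.0443P*, so P* = 0.785/0.0443 = 17.7.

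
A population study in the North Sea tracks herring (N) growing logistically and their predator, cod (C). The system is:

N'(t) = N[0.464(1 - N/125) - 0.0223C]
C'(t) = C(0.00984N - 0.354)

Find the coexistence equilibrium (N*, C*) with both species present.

N* ≈ 36, C* ≈ 14.8

From dC/dt = 0 with C > 0: 0.00984N* = 0.354, so N* = 36.
Substitute into dN/dt = 0: 0.464(1 - 36/125) = 0.0223C*.
The bracket is 0.712, giving C* = 0.33/0.0223 = 14.8.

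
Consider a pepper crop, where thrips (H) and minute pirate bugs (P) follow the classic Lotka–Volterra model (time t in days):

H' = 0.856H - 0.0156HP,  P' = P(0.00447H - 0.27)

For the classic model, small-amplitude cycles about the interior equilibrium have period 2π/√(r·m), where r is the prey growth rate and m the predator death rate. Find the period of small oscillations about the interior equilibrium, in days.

Here r = 0.856 and m = 0.27, so r·m = 0.231.
ω = √0.231 = 0.481 per day, hence T = 2π/ω ≈ 13.1 days.

T ≈ 13.1 days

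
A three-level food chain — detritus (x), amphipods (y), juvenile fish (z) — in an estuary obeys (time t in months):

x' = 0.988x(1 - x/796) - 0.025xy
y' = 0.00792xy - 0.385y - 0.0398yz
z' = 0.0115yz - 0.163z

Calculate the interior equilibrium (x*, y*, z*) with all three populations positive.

x* ≈ 511, y* ≈ 14.2, z* ≈ 91.9

From dz/dt = 0: 0.0115y* = 0.163, so y* = 14.2.
From dx/dt = 0: 0.988(1 - x*/796) = 0.025·14.2, giving x* = 796·(1 - 0.359) = 511.
From dy/dt = 0: 0.00792·511 - 0.385 = 0.0398z*, so z* = 3.66/0.0398 = 91.9.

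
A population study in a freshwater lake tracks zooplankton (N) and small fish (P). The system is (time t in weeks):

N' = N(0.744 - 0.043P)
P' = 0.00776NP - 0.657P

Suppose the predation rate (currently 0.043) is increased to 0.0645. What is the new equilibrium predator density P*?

At the interior fixed point, setting dN/dt = 0 with N > 0 fixes P* = (prey growth rate)/(NP coefficient) — independent of the other coefficients.
With the change, P* = 0.744/0.0645 = 11.5; it falls from 17.3.

P* ≈ 11.5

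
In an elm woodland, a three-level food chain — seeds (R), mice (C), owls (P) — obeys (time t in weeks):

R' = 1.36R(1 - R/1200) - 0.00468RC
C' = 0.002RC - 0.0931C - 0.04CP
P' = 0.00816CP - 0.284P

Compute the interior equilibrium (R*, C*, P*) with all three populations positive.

From dP/dt = 0: 0.00816C* = 0.284, so C* = 34.8.
From dR/dt = 0: 1.36(1 - R*/1200) = 0.00468·34.8, giving R* = 1200·(1 - 0.12) = 1060.
From dC/dt = 0: 0.002·1060 - 0.0931 = 0.04P*, so P* = 2.02/0.04 = 50.5.

R* ≈ 1060, C* ≈ 34.8, P* ≈ 50.5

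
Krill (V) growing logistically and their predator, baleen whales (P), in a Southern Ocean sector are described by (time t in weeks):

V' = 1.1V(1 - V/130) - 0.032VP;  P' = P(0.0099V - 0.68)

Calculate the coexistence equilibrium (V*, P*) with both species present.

From dP/dt = 0 with P > 0: 0.0099V* = 0.68, so V* = 68.7.
Substitute into dV/dt = 0: 1.1(1 - 68.7/130) = 0.032P*.
The bracket is 0.472, giving P* = 0.519/0.032 = 16.2.

V* ≈ 68.7, P* ≈ 16.2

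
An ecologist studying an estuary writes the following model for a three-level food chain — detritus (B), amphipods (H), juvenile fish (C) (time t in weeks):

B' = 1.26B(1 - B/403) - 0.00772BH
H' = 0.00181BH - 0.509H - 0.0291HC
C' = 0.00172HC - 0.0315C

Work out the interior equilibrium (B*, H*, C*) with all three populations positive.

B* ≈ 358, H* ≈ 18.3, C* ≈ 4.76

From dC/dt = 0: 0.00172H* = 0.0315, so H* = 18.3.
From dB/dt = 0: 1.26(1 - B*/403) = 0.00772·18.3, giving B* = 403·(1 - 0.112) = 358.
From dH/dt = 0: 0.00181·358 - 0.509 = 0.0291C*, so C* = 0.139/0.0291 = 4.76.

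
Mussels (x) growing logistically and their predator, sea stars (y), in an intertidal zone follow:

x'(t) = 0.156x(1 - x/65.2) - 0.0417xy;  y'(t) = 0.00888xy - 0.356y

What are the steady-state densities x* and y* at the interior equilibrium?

From dy/dt = 0 with y > 0: 0.00888x* = 0.356, so x* = 40.1.
Substitute into dx/dt = 0: 0.156(1 - 40.1/65.2) = 0.0417y*.
The bracket is 0.385, giving y* = 0.0601/0.0417 = 1.44.

x* ≈ 40.1, y* ≈ 1.44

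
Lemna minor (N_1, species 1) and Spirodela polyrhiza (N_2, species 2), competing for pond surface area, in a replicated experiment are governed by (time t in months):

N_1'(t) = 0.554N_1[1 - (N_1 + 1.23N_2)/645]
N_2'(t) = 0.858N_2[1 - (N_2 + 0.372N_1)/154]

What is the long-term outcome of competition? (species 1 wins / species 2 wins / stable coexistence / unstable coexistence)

species 1 excludes species 2

Compare the nullcline intercepts: K1/α12 = 645/1.23 = 524 > K2 = 154; K2/α21 = 154/0.372 = 414 < K1 = 645.
Since the inequalities point opposite ways, species 1 can invade but species 2 cannot.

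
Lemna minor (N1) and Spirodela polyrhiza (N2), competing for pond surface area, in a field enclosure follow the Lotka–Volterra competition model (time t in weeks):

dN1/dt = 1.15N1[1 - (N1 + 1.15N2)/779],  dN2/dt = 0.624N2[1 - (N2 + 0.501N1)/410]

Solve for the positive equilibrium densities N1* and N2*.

Setting both brackets to zero gives the nullclines N1 + 1.15N2 = 779 and 0.501N1 + N2 = 410.
Substituting N2 = 410 - 0.501N1 into the first: N1(1 - 1.15·0.501) = 779 - 1.15·410.
So N1* = 308/0.424 = 725, and then N2* = 410 - 0.501·725 = 46.5.

N1* ≈ 725, N2* ≈ 46.5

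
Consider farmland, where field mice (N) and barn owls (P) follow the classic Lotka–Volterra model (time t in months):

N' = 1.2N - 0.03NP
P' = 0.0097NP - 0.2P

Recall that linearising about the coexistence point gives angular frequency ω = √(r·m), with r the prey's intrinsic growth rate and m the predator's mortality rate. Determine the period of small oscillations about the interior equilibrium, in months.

T ≈ 12.8 months

Here r = 1.2 and m = 0.2, so r·m = 0.24.
ω = √0.24 = 0.49 per month, hence T = 2π/ω ≈ 12.8 months.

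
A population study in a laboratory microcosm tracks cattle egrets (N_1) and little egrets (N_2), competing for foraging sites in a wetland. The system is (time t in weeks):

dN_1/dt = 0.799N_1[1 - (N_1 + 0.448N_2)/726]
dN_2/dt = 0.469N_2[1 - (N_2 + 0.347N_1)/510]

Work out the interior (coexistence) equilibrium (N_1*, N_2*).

Setting both brackets to zero gives the nullclines N_1 + 0.448N_2 = 726 and 0.347N_1 + N_2 = 510.
Substituting N_2 = 510 - 0.347N_1 into the first: N_1(1 - 0.448·0.347) = 726 - 0.448·510.
So N_1* = 498/0.845 = 589, and then N_2* = 510 - 0.347·589 = 306.

N_1* ≈ 589, N_2* ≈ 306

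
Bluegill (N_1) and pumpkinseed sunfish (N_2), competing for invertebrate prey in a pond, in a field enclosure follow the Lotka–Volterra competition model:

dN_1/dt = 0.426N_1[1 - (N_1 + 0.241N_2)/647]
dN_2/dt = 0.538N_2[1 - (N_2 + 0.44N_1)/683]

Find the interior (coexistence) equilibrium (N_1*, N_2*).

N_1* ≈ 540, N_2* ≈ 446

Setting both brackets to zero gives the nullclines N_1 + 0.241N_2 = 647 and 0.44N_1 + N_2 = 683.
Substituting N_2 = 683 - 0.44N_1 into the first: N_1(1 - 0.241·0.44) = 647 - 0.241·683.
So N_1* = 482/0.894 = 540, and then N_2* = 683 - 0.44·540 = 446.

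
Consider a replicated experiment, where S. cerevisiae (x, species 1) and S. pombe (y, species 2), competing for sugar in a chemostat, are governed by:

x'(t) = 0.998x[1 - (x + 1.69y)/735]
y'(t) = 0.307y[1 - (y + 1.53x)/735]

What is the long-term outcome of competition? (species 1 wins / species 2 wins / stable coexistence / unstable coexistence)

unstable coexistence (outcome depends on initial conditions)

Compare the nullcline intercepts: K1/α12 = 735/1.69 = 435 < K2 = 735; K2/α21 = 735/1.53 = 480 < K1 = 735.
Since both are reversed, neither can invade when rare; the interior point is a saddle.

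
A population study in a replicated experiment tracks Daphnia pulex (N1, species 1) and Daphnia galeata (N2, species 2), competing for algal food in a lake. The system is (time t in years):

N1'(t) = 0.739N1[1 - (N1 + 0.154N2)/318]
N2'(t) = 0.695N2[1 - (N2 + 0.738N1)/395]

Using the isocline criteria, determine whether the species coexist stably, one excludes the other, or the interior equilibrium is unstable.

Compare the nullcline intercepts: K1/α12 = 318/0.154 = 2060 > K2 = 395; K2/α21 = 395/0.738 = 535 > K1 = 318.
Since both inequalities hold, each species can invade when rare, so the interior equilibrium is stable.

stable coexistence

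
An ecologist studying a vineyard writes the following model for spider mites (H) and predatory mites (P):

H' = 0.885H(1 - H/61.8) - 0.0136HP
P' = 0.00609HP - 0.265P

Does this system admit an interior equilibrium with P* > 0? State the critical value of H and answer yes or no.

The predator equation gives dP/dt > 0 only when H > 0.265/0.00609 = 43.5.
Without the predator, H → K = 61.8. Since 61.8 > 43.5, the predator can invade and persist.

Threshold H = 43.5; K > 43.5, so yes, the predator persists.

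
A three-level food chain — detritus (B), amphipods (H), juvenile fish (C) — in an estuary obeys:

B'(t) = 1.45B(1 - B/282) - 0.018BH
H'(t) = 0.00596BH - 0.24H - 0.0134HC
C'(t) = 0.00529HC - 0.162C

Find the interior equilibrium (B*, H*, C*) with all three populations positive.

From dC/dt = 0: 0.00529H* = 0.162, so H* = 30.6.
From dB/dt = 0: 1.45(1 - B*/282) = 0.018·30.6, giving B* = 282·(1 - 0.38) = 175.
From dH/dt = 0: 0.00596·175 - 0.24 = 0.0134C*, so C* = 0.802/0.0134 = 59.8.

B* ≈ 175, H* ≈ 30.6, C* ≈ 59.8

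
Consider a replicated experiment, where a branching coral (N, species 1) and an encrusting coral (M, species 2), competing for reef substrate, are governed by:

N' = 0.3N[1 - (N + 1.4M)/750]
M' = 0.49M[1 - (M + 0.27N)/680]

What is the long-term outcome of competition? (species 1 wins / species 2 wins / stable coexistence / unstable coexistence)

Compare the nullcline intercepts: K1/α12 = 750/1.4 = 536 < K2 = 680; K2/α21 = 680/0.27 = 2520 > K1 = 750.
Since the inequalities point opposite ways, species 2 can invade but species 1 cannot.

species 2 excludes species 1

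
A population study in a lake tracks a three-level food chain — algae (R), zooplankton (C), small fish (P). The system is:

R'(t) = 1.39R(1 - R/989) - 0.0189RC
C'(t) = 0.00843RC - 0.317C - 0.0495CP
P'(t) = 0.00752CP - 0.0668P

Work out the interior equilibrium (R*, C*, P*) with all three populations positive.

From dP/dt = 0: 0.00752C* = 0.0668, so C* = 8.88.
From dR/dt = 0: 1.39(1 - R*/989) = 0.0189·8.88, giving R* = 989·(1 - 0.121) = 870.
From dC/dt = 0: 0.00843·870 - 0.317 = 0.0495P*, so P* = 7.01/0.0495 = 142.

R* ≈ 870, C* ≈ 8.88, P* ≈ 142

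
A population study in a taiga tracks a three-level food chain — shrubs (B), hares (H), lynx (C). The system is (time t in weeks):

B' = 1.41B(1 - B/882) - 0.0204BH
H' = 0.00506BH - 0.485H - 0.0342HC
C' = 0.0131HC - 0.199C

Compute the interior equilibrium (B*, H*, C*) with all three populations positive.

B* ≈ 688, H* ≈ 15.2, C* ≈ 87.6

From dC/dt = 0: 0.0131H* = 0.199, so H* = 15.2.
From dB/dt = 0: 1.41(1 - B*/882) = 0.0204·15.2, giving B* = 882·(1 - 0.22) = 688.
From dH/dt = 0: 0.00506·688 - 0.485 = 0.0342C*, so C* = 3/0.0342 = 87.6.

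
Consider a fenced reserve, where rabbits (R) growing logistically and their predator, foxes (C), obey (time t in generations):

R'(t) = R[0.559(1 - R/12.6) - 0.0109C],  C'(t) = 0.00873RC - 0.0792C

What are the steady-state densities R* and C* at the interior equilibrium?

From dC/dt = 0 with C > 0: 0.00873R* = 0.0792, so R* = 9.07.
Substitute into dR/dt = 0: 0.559(1 - 9.07/12.6) = 0.0109C*.
The bracket is 0.28, giving C* = 0.157/0.0109 = 14.4.

R* ≈ 9.07, C* ≈ 14.4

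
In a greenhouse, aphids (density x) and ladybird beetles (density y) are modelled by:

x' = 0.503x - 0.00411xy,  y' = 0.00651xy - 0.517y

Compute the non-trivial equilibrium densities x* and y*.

Set dy/dt = 0 with y > 0: 0.00651x - 0.517 = 0, so x* = 0.517/0.00651 = 79.4.
Set dx/dt = 0 with x > 0: 0.503 - 0.00411y = 0, so y* = 0.503/0.00411 = 122.

x* ≈ 79.4, y* ≈ 122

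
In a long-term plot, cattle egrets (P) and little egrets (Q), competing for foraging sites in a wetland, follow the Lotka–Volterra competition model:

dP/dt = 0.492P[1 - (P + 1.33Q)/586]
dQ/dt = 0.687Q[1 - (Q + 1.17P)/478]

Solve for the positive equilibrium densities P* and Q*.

Setting both brackets to zero gives the nullclines P + 1.33Q = 586 and 1.17P + Q = 478.
Substituting Q = 478 - 1.17P into the first: P(1 - 1.33·1.17) = 586 - 1.33·478.
So P* = -49.7/-0.556 = 89.4, and then Q* = 478 - 1.17·89.4 = 373.

P* ≈ 89.4, Q* ≈ 373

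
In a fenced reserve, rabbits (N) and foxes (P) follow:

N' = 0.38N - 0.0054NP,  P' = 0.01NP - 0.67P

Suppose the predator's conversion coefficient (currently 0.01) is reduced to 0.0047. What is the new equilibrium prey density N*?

At the interior fixed point, setting dP/dt = 0 with P > 0 fixes N* = (predator death rate)/(NP coefficient) — independent of the other coefficients.
With the change, N* = 0.67/0.0047 = 143; it rises from 67.

N* ≈ 143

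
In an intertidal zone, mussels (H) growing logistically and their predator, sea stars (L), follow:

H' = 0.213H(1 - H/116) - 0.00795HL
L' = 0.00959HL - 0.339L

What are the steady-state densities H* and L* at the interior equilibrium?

H* ≈ 35.3, L* ≈ 18.6

From dL/dt = 0 with L > 0: 0.00959H* = 0.339, so H* = 35.3.
Substitute into dH/dt = 0: 0.213(1 - 35.3/116) = 0.00795L*.
The bracket is 0.695, giving L* = 0.148/0.00795 = 18.6.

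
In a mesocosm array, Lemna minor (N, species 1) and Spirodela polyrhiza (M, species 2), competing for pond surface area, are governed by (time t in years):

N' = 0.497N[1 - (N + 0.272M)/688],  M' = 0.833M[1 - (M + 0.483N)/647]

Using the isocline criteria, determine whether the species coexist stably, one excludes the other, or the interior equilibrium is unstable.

stable coexistence

Compare the nullcline intercepts: K1/α12 = 688/0.272 = 2530 > K2 = 647; K2/α21 = 647/0.483 = 1340 > K1 = 688.
Since both inequalities hold, each species can invade when rare, so the interior equilibrium is stable.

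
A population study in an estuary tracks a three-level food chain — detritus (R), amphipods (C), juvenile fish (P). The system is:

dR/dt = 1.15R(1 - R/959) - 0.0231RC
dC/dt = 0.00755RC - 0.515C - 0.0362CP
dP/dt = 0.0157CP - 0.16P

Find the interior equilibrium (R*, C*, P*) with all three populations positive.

From dP/dt = 0: 0.0157C* = 0.16, so C* = 10.2.
From dR/dt = 0: 1.15(1 - R*/959) = 0.0231·10.2, giving R* = 959·(1 - 0.205) = 763.
From dC/dt = 0: 0.00755·763 - 0.515 = 0.0362P*, so P* = 5.24/0.0362 = 145.

R* ≈ 763, C* ≈ 10.2, P* ≈ 145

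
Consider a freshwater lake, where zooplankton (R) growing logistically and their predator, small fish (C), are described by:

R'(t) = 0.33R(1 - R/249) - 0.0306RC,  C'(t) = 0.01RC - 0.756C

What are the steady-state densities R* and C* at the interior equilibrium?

R* ≈ 75.6, C* ≈ 7.51

From dC/dt = 0 with C > 0: 0.01R* = 0.756, so R* = 75.6.
Substitute into dR/dt = 0: 0.33(1 - 75.6/249) = 0.0306C*.
The bracket is 0.696, giving C* = 0.23/0.0306 = 7.51.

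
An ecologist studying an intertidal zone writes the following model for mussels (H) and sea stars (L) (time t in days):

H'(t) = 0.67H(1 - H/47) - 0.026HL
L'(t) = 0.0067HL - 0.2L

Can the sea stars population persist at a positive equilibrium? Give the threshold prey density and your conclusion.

The predator equation gives dL/dt > 0 only when H > 0.2/0.0067 = 29.9.
Without the predator, H → K = 47. Since 47 > 29.9, the predator can invade and persist.

Threshold H = 29.9; K > 29.9, so yes, the predator persists.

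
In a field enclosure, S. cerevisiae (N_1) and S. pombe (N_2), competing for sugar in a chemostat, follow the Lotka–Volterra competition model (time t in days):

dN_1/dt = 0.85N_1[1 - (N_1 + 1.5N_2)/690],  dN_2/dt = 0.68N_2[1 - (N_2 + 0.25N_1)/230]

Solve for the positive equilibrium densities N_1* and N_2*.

N_1* ≈ 552, N_2* ≈ 92

Setting both brackets to zero gives the nullclines N_1 + 1.5N_2 = 690 and 0.25N_1 + N_2 = 230.
Substituting N_2 = 230 - 0.25N_1 into the first: N_1(1 - 1.5·0.25) = 690 - 1.5·230.
So N_1* = 345/0.625 = 552, and then N_2* = 230 - 0.25·552 = 92.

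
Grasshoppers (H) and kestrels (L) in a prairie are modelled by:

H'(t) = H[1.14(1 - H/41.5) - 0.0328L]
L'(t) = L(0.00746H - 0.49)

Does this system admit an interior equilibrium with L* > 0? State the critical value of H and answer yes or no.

The predator equation gives dL/dt > 0 only when H > 0.49/0.00746 = 65.7.
Without the predator, H → K = 41.5. Since 41.5 < 65.7, the predator cannot invade.

Threshold H = 65.7; K < 65.7, so no, the predator goes extinct.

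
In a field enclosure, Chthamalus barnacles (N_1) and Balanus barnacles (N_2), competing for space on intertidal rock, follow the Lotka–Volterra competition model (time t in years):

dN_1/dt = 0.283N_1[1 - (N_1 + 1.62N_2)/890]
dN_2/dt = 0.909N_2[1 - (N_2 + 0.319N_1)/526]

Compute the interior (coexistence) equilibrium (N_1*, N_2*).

N_1* ≈ 78.4, N_2* ≈ 501

Setting both brackets to zero gives the nullclines N_1 + 1.62N_2 = 890 and 0.319N_1 + N_2 = 526.
Substituting N_2 = 526 - 0.319N_1 into the first: N_1(1 - 1.62·0.319) = 890 - 1.62·526.
So N_1* = 37.9/0.483 = 78.4, and then N_2* = 526 - 0.319·78.4 = 501.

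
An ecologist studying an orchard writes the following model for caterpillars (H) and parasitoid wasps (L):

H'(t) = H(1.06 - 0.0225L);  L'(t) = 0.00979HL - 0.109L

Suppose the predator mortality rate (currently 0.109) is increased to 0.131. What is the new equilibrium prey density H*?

At the interior fixed point, setting dL/dt = 0 with L > 0 fixes H* = (predator death rate)/(HL coefficient) — independent of the other coefficients.
With the change, H* = 0.131/0.00979 = 13.4; it rises from 11.1.

H* ≈ 13.4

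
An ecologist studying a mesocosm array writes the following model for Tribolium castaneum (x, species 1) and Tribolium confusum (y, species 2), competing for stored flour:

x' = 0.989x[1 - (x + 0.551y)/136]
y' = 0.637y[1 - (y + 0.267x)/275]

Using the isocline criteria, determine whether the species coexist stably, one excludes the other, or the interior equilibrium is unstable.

Compare the nullcline intercepts: K1/α12 = 136/0.551 = 247 < K2 = 275; K2/α21 = 275/0.267 = 1030 > K1 = 136.
Since the inequalities point opposite ways, species 2 can invade but species 1 cannot.

species 2 excludes species 1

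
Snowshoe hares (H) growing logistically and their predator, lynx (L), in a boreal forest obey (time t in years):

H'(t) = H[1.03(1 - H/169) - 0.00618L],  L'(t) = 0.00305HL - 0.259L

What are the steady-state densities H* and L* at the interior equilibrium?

H* ≈ 84.9, L* ≈ 82.9

From dL/dt = 0 with L > 0: 0.00305H* = 0.259, so H* = 84.9.
Substitute into dH/dt = 0: 1.03(1 - 84.9/169) = 0.00618L*.
The bracket is 0.498, giving L* = 0.512/0.00618 = 82.9.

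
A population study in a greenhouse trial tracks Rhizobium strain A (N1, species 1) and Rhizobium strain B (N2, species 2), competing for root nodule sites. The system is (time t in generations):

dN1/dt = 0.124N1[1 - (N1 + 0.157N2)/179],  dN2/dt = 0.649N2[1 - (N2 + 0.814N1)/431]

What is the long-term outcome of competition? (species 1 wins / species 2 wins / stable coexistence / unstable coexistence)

stable coexistence

Compare the nullcline intercepts: K1/α12 = 179/0.157 = 1140 > K2 = 431; K2/α21 = 431/0.814 = 529 > K1 = 179.
Since both inequalities hold, each species can invade when rare, so the interior equilibrium is stable.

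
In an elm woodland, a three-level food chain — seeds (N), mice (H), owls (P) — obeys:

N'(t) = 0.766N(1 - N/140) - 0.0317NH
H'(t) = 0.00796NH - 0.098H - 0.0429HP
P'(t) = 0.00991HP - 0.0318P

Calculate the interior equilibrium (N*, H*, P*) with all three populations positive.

N* ≈ 121, H* ≈ 3.21, P* ≈ 20.2

From dP/dt = 0: 0.00991H* = 0.0318, so H* = 3.21.
From dN/dt = 0: 0.766(1 - N*/140) = 0.0317·3.21, giving N* = 140·(1 - 0.133) = 121.
From dH/dt = 0: 0.00796·121 - 0.098 = 0.0429P*, so P* = 0.868/0.0429 = 20.2.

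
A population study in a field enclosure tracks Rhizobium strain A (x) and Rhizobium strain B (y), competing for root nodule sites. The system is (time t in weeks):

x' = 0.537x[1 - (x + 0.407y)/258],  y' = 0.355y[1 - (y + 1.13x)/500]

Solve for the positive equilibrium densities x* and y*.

x* ≈ 101, y* ≈ 386

Setting both brackets to zero gives the nullclines x + 0.407y = 258 and 1.13x + y = 500.
Substituting y = 500 - 1.13x into the first: x(1 - 0.407·1.13) = 258 - 0.407·500.
So x* = 54.5/0.54 = 101, and then y* = 500 - 1.13·101 = 386.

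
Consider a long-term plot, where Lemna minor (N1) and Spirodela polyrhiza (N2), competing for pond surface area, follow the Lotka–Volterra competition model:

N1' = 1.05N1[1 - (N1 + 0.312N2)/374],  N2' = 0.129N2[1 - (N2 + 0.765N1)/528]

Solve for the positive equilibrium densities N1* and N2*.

Setting both brackets to zero gives the nullclines N1 + 0.312N2 = 374 and 0.765N1 + N2 = 528.
Substituting N2 = 528 - 0.765N1 into the first: N1(1 - 0.312·0.765) = 374 - 0.312·528.
So N1* = 209/0.761 = 275, and then N2* = 528 - 0.765·275 = 318.

N1* ≈ 275, N2* ≈ 318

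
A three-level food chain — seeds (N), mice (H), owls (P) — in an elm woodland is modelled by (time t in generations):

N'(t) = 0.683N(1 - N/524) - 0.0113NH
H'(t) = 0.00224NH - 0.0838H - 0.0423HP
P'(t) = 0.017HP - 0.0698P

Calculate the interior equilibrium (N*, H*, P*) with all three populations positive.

N* ≈ 488, H* ≈ 4.11, P* ≈ 23.9

From dP/dt = 0: 0.017H* = 0.0698, so H* = 4.11.
From dN/dt = 0: 0.683(1 - N*/524) = 0.0113·4.11, giving N* = 524·(1 - 0.0679) = 488.
From dH/dt = 0: 0.00224·488 - 0.0838 = 0.0423P*, so P* = 1.01/0.0423 = 23.9.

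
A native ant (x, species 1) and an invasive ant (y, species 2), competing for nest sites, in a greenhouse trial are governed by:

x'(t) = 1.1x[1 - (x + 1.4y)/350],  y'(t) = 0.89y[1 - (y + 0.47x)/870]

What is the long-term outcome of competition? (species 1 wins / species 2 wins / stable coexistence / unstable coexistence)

Compare the nullcline intercepts: K1/α12 = 350/1.4 = 250 < K2 = 870; K2/α21 = 870/0.47 = 1850 > K1 = 350.
Since the inequalities point opposite ways, species 2 can invade but species 1 cannot.

species 2 excludes species 1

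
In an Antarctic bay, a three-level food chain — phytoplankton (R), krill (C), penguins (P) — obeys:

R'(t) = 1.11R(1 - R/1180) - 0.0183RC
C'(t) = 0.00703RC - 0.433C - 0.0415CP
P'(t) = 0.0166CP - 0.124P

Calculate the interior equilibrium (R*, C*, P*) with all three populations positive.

From dP/dt = 0: 0.0166C* = 0.124, so C* = 7.47.
From dR/dt = 0: 1.11(1 - R*/1180) = 0.0183·7.47, giving R* = 1180·(1 - 0.123) = 1030.
From dC/dt = 0: 0.00703·1030 - 0.433 = 0.0415P*, so P* = 6.84/0.0415 = 165.

R* ≈ 1030, C* ≈ 7.47, P* ≈ 165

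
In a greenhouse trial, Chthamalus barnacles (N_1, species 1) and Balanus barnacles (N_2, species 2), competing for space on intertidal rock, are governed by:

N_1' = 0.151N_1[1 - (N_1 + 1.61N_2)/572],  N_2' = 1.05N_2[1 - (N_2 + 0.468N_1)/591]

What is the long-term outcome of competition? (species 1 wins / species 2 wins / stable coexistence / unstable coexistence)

species 2 excludes species 1

Compare the nullcline intercepts: K1/α12 = 572/1.61 = 355 < K2 = 591; K2/α21 = 591/0.468 = 1260 > K1 = 572.
Since the inequalities point opposite ways, species 2 can invade but species 1 cannot.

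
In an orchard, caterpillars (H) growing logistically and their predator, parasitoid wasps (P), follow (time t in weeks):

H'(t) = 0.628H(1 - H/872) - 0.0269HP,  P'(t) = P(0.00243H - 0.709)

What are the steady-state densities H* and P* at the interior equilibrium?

H* ≈ 292, P* ≈ 15.5

From dP/dt = 0 with P > 0: 0.00243H* = 0.709, so H* = 292.
Substitute into dH/dt = 0: 0.628(1 - 292/872) = 0.0269P*.
The bracket is 0.665, giving P* = 0.418/0.0269 = 15.5.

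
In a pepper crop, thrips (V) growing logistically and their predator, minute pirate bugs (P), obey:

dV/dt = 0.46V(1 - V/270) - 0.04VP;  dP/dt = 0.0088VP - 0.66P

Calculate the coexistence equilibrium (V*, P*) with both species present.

From dP/dt = 0 with P > 0: 0.0088V* = 0.66, so V* = 75.
Substitute into dV/dt = 0: 0.46(1 - 75/270) = 0.04P*.
The bracket is 0.722, giving P* = 0.332/0.04 = 8.31.

V* ≈ 75, P* ≈ 8.31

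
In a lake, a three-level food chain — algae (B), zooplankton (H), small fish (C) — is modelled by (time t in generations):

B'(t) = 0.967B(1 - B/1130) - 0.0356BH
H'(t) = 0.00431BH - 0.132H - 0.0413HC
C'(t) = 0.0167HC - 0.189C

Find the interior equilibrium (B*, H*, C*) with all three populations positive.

From dC/dt = 0: 0.0167H* = 0.189, so H* = 11.3.
From dB/dt = 0: 0.967(1 - B*/1130) = 0.0356·11.3, giving B* = 1130·(1 - 0.417) = 659.
From dH/dt = 0: 0.00431·659 - 0.132 = 0.0413C*, so C* = 2.71/0.0413 = 65.6.

B* ≈ 659, H* ≈ 11.3, C* ≈ 65.6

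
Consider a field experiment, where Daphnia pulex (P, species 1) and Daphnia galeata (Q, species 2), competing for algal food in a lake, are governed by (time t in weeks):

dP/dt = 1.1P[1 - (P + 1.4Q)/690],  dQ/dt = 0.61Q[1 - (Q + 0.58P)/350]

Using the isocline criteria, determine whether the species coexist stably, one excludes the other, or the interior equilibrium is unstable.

species 1 excludes species 2

Compare the nullcline intercepts: K1/α12 = 690/1.4 = 493 > K2 = 350; K2/α21 = 350/0.58 = 603 < K1 = 690.
Since the inequalities point opposite ways, species 1 can invade but species 2 cannot.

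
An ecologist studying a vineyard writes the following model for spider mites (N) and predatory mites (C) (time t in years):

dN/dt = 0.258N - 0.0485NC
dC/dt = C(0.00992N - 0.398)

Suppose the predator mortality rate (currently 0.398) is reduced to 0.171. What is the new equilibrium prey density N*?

N* ≈ 17.2

At the interior fixed point, setting dC/dt = 0 with C > 0 fixes N* = (predator death rate)/(NC coefficient) — independent of the other coefficients.
With the change, N* = 0.171/0.00992 = 17.2; it falls from 40.1.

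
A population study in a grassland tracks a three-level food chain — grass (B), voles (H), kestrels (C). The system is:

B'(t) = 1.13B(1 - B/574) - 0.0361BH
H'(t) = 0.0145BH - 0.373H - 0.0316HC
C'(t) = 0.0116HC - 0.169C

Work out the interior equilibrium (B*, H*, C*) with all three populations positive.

B* ≈ 307, H* ≈ 14.6, C* ≈ 129

From dC/dt = 0: 0.0116H* = 0.169, so H* = 14.6.
From dB/dt = 0: 1.13(1 - B*/574) = 0.0361·14.6, giving B* = 574·(1 - 0.465) = 307.
From dH/dt = 0: 0.0145·307 - 0.373 = 0.0316C*, so C* = 4.08/0.0316 = 129.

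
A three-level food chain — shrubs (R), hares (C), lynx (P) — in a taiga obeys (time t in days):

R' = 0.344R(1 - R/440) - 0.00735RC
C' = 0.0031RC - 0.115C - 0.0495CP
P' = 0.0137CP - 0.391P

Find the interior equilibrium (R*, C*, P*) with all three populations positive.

From dP/dt = 0: 0.0137C* = 0.391, so C* = 28.5.
From dR/dt = 0: 0.344(1 - R*/440) = 0.00735·28.5, giving R* = 440·(1 - 0.61) = 172.
From dC/dt = 0: 0.0031·172 - 0.115 = 0.0495P*, so P* = 0.417/0.0495 = 8.43.

R* ≈ 172, C* ≈ 28.5, P* ≈ 8.43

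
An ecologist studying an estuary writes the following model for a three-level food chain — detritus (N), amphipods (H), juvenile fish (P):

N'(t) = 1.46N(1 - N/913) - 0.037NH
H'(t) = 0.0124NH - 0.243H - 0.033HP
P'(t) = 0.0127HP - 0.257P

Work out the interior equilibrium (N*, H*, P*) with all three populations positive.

N* ≈ 445, H* ≈ 20.2, P* ≈ 160

From dP/dt = 0: 0.0127H* = 0.257, so H* = 20.2.
From dN/dt = 0: 1.46(1 - N*/913) = 0.037·20.2, giving N* = 913·(1 - 0.513) = 445.
From dH/dt = 0: 0.0124·445 - 0.243 = 0.033P*, so P* = 5.27/0.033 = 160.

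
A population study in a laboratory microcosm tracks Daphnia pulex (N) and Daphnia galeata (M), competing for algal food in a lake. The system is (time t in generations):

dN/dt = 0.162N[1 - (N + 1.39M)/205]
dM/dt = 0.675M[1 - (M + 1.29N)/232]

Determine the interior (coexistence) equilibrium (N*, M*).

N* ≈ 148, M* ≈ 40.9

Setting both brackets to zero gives the nullclines N + 1.39M = 205 and 1.29N + M = 232.
Substituting M = 232 - 1.29N into the first: N(1 - 1.39·1.29) = 205 - 1.39·232.
So N* = -117/-0.793 = 148, and then M* = 232 - 1.29·148 = 40.9.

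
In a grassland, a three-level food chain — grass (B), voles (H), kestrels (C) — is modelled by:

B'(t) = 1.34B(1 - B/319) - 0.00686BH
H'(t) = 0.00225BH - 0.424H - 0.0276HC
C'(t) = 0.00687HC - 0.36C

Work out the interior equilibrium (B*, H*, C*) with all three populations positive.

B* ≈ 233, H* ≈ 52.4, C* ≈ 3.67

From dC/dt = 0: 0.00687H* = 0.36, so H* = 52.4.
From dB/dt = 0: 1.34(1 - B*/319) = 0.00686·52.4, giving B* = 319·(1 - 0.268) = 233.
From dH/dt = 0: 0.00225·233 - 0.424 = 0.0276C*, so C* = 0.101/0.0276 = 3.67.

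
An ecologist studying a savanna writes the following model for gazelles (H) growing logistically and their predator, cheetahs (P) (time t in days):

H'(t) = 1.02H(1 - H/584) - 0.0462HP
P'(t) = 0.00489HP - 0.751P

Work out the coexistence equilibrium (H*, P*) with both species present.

From dP/dt = 0 with P > 0: 0.00489H* = 0.751, so H* = 154.
Substitute into dH/dt = 0: 1.02(1 - 154/584) = 0.0462P*.
The bracket is 0.737, giving P* = 0.752/0.0462 = 16.3.

H* ≈ 154, P* ≈ 16.3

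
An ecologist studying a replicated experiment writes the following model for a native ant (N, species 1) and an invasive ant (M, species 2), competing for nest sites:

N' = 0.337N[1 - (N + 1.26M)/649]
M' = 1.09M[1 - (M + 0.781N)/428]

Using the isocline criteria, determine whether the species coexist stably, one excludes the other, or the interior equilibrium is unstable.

species 1 excludes species 2

Compare the nullcline intercepts: K1/α12 = 649/1.26 = 515 > K2 = 428; K2/α21 = 428/0.781 = 548 < K1 = 649.
Since the inequalities point opposite ways, species 1 can invade but species 2 cannot.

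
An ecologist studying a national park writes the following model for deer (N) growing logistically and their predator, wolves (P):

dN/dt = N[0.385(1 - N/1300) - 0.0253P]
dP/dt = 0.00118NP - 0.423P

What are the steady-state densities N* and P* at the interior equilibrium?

From dP/dt = 0 with P > 0: 0.00118N* = 0.423, so N* = 358.
Substitute into dN/dt = 0: 0.385(1 - 358/1300) = 0.0253P*.
The bracket is 0.724, giving P* = 0.279/0.0253 = 11.

N* ≈ 358, P* ≈ 11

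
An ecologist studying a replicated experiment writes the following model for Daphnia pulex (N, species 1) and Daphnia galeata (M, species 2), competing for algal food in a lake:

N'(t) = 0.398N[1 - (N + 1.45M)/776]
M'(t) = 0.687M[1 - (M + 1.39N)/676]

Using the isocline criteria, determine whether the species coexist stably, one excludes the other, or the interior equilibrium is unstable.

unstable coexistence (outcome depends on initial conditions)

Compare the nullcline intercepts: K1/α12 = 776/1.45 = 535 < K2 = 676; K2/α21 = 676/1.39 = 486 < K1 = 776.
Since both are reversed, neither can invade when rare; the interior point is a saddle.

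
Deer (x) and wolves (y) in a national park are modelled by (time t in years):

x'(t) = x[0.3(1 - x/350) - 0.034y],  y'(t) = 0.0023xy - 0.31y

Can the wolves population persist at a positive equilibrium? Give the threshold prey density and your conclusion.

Threshold x = 135; K > 135, so yes, the predator persists.

The predator equation gives dy/dt > 0 only when x > 0.31/0.0023 = 135.
Without the predator, x → K = 350. Since 350 > 135, the predator can invade and persist.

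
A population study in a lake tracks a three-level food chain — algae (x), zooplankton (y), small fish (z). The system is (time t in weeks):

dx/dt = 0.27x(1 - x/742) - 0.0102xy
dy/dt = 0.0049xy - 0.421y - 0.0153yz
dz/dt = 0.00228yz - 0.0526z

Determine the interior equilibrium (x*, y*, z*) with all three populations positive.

From dz/dt = 0: 0.00228y* = 0.0526, so y* = 23.1.
From dx/dt = 0: 0.27(1 - x*/742) = 0.0102·23.1, giving x* = 742·(1 - 0.872) = 95.3.
From dy/dt = 0: 0.0049·95.3 - 0.421 = 0.0153z*, so z* = 0.0461/0.0153 = 3.01.

x* ≈ 95.3, y* ≈ 23.1, z* ≈ 3.01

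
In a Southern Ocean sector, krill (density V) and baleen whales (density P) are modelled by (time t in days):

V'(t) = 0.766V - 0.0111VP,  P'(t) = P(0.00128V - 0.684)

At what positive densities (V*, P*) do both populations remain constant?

Set dP/dt = 0 with P > 0: 0.00128V - 0.684 = 0, so V* = 0.684/0.00128 = 534.
Set dV/dt = 0 with V > 0: 0.766 - 0.0111P = 0, so P* = 0.766/0.0111 = 69.

V* ≈ 534, P* ≈ 69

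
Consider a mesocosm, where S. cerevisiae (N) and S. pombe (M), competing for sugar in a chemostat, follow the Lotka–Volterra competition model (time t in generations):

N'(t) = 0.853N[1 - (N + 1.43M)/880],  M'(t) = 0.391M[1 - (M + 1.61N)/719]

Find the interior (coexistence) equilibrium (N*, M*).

N* ≈ 114, M* ≈ 536

Setting both brackets to zero gives the nullclines N + 1.43M = 880 and 1.61N + M = 719.
Substituting M = 719 - 1.61N into the first: N(1 - 1.43·1.61) = 880 - 1.43·719.
So N* = -148/-1.3 = 114, and then M* = 719 - 1.61·114 = 536.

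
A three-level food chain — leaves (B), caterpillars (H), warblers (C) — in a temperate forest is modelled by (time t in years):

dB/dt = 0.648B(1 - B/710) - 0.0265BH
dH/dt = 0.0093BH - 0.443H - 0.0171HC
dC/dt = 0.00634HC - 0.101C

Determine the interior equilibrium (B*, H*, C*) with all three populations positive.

B* ≈ 247, H* ≈ 15.9, C* ≈ 109

From dC/dt = 0: 0.00634H* = 0.101, so H* = 15.9.
From dB/dt = 0: 0.648(1 - B*/710) = 0.0265·15.9, giving B* = 710·(1 - 0.651) = 247.
From dH/dt = 0: 0.0093·247 - 0.443 = 0.0171C*, so C* = 1.86/0.0171 = 109.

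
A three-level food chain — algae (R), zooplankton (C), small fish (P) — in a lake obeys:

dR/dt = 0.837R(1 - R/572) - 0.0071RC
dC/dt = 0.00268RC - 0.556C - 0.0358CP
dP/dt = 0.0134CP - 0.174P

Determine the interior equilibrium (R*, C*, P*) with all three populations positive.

From dP/dt = 0: 0.0134C* = 0.174, so C* = 13.
From dR/dt = 0: 0.837(1 - R*/572) = 0.0071·13, giving R* = 572·(1 - 0.11) = 509.
From dC/dt = 0: 0.00268·509 - 0.556 = 0.0358P*, so P* = 0.808/0.0358 = 22.6.

R* ≈ 509, C* ≈ 13, P* ≈ 22.6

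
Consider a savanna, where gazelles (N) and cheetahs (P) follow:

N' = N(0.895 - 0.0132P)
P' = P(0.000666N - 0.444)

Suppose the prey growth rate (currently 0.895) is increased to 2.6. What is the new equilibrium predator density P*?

At the interior fixed point, setting dN/dt = 0 with N > 0 fixes P* = (prey growth rate)/(NP coefficient) — independent of the other coefficients.
With the change, P* = 2.6/0.0132 = 197; it rises from 67.8.

P* ≈ 197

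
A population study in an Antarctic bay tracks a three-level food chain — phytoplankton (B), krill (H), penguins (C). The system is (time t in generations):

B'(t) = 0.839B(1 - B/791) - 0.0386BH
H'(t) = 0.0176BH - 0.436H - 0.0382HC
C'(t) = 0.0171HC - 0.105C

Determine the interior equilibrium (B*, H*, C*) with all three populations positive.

B* ≈ 568, H* ≈ 6.14, C* ≈ 250

From dC/dt = 0: 0.0171H* = 0.105, so H* = 6.14.
From dB/dt = 0: 0.839(1 - B*/791) = 0.0386·6.14, giving B* = 791·(1 - 0.283) = 568.
From dH/dt = 0: 0.0176·568 - 0.436 = 0.0382C*, so C* = 9.55/0.0382 = 250.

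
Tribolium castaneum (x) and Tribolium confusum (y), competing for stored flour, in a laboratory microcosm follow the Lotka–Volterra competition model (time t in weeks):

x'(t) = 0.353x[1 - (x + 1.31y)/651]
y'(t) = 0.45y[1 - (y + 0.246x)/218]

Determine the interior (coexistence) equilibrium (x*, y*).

x* ≈ 539, y* ≈ 85.4

Setting both brackets to zero gives the nullclines x + 1.31y = 651 and 0.246x + y = 218.
Substituting y = 218 - 0.246x into the first: x(1 - 1.31·0.246) = 651 - 1.31·218.
So x* = 365/0.678 = 539, and then y* = 218 - 0.246·539 = 85.4.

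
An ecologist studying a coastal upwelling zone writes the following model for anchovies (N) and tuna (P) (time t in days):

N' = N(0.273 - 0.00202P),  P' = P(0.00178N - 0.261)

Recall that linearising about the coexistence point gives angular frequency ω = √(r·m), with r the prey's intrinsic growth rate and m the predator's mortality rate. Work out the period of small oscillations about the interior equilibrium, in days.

T ≈ 23.5 days

Here r = 0.273 and m = 0.261, so r·m = 0.0713.
ω = √0.0713 = 0.267 per day, hence T = 2π/ω ≈ 23.5 days.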